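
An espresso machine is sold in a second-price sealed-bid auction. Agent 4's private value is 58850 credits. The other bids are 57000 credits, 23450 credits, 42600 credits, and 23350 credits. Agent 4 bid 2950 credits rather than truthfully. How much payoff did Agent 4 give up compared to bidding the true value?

The highest competing bid is 57000 credits.
Bidding truthfully at 58850 credits: Agent 4 has the top bid, wins, and pays the second-highest bid 57000 credits. Payoff = 58850 credits − 57000 credits = 1850 credits.
Bidding 2950 credits: the top bid is 57000 credits (a rival), so Agent 4 loses. Payoff = 0 credits.
Regret = truthful payoff − actual payoff = 1850 credits − 0 credits = 1850 credits.

Regret: 1850 credits.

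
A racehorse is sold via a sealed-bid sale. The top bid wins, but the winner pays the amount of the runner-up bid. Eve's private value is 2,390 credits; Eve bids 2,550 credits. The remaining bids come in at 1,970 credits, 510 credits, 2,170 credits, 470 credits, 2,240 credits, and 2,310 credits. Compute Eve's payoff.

Highest competing bid: 2,310 credits.
Eve's bid 2,550 credits is the highest overall, so Eve wins and pays the second-highest bid, 2,310 credits.
Payoff = value − price = 2,390 credits − 2,310 credits = 80 credits.

Eve's payoff: 80 credits.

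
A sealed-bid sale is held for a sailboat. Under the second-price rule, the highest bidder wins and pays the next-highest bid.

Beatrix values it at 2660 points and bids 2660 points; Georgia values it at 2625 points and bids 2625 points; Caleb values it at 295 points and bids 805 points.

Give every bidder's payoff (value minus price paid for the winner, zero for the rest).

Ranking the bids: Beatrix 2660 points; Georgia 2625 points; Caleb 805 points.
Beatrix has the top bid and wins; the price is the second-highest bid, 2625 points.
Beatrix's payoff = 2660 points − 2625 points = 35 points. All other bidders lose, so their payoff is 0.

Payoffs: Beatrix 35 points, Georgia 0 points, Caleb 0 points.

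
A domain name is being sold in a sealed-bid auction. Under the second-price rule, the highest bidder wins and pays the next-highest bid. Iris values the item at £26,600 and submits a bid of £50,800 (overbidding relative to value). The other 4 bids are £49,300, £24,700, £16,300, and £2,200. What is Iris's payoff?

Payoff = -£22,700.

Highest competing bid: £49,300.
Iris's bid £50,800 is the highest overall, so Iris wins and pays the second-highest bid, £49,300.
Payoff = value − price = £26,600 − £49,300 = -£22,700.
Overbidding won the item at a price above value — truthful bidding would have avoided this loss.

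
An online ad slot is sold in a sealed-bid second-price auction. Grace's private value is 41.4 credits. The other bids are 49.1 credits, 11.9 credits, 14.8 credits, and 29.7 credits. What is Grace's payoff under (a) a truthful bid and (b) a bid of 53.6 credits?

Truthful: 0.0 credits; alternative: -7.7 credits.

The highest competing bid is 49.1 credits.
Bidding truthfully at 41.4 credits: the top bid is 49.1 credits (a rival), so Grace loses. Payoff = 0.0 credits.
Bidding 53.6 credits: Grace has the top bid, wins, and pays the second-highest bid 49.1 credits. Payoff = 41.4 credits − 49.1 credits = -7.7 credits.
Deviating from a truthful bid can only lose payoff in a second-price auction — never gain.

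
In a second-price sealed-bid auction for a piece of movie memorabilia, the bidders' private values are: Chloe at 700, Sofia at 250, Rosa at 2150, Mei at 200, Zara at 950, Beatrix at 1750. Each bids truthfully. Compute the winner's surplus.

Winner's surplus: 400.

Bids in descending order: Rosa 2150 > Beatrix 1750 > Zara 950 > Chloe 700 > Sofia 250 > Mei 200.
Rosa wins with the top bid and pays the second-highest, 1750.
Surplus = 2150 − 1750 = 400.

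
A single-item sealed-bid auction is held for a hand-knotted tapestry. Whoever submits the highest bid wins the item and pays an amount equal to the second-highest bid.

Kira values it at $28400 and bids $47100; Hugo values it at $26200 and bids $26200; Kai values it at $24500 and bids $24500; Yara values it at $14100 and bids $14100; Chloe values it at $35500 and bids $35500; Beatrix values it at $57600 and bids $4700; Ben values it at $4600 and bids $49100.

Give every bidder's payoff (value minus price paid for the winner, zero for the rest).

Bids in descending order: Ben $49100; Kira $47100; Chloe $35500; Hugo $26200; Kai $24500; Yara $14100; Beatrix $4700.
Ben has the top bid and wins; the price is the second-highest bid, $47100.
Ben's payoff = $4600 − $47100 = -$42500. All other bidders lose, so their payoff is 0.

Payoffs: Kira $0, Hugo $0, Kai $0, Yara $0, Chloe $0, Beatrix $0, Ben -$42500.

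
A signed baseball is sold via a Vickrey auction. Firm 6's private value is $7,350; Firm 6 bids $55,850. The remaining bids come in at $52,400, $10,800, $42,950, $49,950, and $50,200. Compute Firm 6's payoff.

-$45,050

Highest competing bid: $52,400.
Firm 6's bid $55,850 is the highest overall, so Firm 6 wins and pays the second-highest bid, $52,400.
Payoff = value − price = $7,350 − $52,400 = -$45,050.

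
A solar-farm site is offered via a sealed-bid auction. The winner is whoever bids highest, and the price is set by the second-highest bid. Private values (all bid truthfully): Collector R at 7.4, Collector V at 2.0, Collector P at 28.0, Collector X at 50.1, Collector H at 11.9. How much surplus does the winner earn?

Sorted high to low: Collector X 50.1; Collector P 28.0; Collector H 11.9; Collector R 7.4; Collector V 2.0.
Collector X wins with the top bid and pays the second-highest, 28.0.
Surplus = 50.1 − 28.0 = 22.1.

Winner's surplus: 22.1.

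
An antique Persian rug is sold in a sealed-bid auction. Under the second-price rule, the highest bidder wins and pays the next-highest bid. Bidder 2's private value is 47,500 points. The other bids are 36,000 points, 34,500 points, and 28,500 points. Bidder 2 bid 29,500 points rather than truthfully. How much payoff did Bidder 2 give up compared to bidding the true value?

11,500 points

The highest competing bid is 36,000 points.
Bidding truthfully at 47,500 points: Bidder 2 has the top bid, wins, and pays the second-highest bid 36,000 points. Payoff = 47,500 points − 36,000 points = 11,500 points.
Bidding 29,500 points: the top bid is 36,000 points (a rival), so Bidder 2 loses. Payoff = 0 points.
Regret = truthful payoff − actual payoff = 11,500 points − 0 points = 11,500 points.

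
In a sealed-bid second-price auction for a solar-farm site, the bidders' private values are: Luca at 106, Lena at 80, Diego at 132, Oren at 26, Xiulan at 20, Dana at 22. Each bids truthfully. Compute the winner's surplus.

Sorted high to low: Diego 132; Luca 106; Lena 80; Oren 26; Dana 22; Xiulan 20.
Diego wins with the top bid and pays the second-highest, 106.
Surplus = 132 − 106 = 26.

Surplus = 26.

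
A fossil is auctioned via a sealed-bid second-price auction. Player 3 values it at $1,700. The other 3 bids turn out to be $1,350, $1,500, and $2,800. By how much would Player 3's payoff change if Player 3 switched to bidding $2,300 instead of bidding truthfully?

The highest competing bid is $2,800.
Bidding truthfully at $1,700: the top bid is $2,800 (a rival), so Player 3 loses. Payoff = $0.
Bidding $2,300: the top bid is $2,800 (a rival), so Player 3 loses. Payoff = $0.
Change = $0 − $0 = $0.

Payoff change: $0.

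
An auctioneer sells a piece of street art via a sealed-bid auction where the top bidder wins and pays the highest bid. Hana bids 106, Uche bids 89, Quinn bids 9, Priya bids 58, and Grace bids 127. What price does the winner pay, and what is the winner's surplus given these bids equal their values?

Price 127; surplus 0.

Ranking the bids: Grace 127 > Hana 106 > Uche 89 > Priya 58 > Quinn 9.
Grace is the highest bidder, so Grace wins.
Under the first-price rule, the price is the highest bid: 127.
Surplus = 127 − 127 = 0.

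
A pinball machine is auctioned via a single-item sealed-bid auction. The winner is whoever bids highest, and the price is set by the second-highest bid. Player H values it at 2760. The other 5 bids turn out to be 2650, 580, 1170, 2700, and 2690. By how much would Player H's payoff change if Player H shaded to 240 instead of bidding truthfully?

-60

The highest competing bid is 2700.
Bidding truthfully at 2760: Player H has the top bid, wins, and pays the second-highest bid 2700. Payoff = 2760 − 2700 = 60.
Bidding 240: the top bid is 2700 (a rival), so Player H loses. Payoff = 0.
Change = 0 − 60 = -60.
This is the dominant-strategy logic: truthful bidding weakly beats any alternative.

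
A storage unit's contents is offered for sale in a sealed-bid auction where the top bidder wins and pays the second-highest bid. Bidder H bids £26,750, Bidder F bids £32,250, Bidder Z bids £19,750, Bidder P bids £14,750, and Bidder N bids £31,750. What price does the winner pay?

The winner pays £31,750.

Bids in descending order: Bidder F £32,250 > Bidder N £31,750 > Bidder H £26,750 > Bidder Z £19,750 > Bidder P £14,750.
Bidder F is the highest bidder, so Bidder F wins.
Under the second-price rule, the price is the second-highest bid: £31,750.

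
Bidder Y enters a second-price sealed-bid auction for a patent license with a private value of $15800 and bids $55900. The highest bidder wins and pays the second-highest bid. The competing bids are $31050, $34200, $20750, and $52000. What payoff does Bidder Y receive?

Highest competing bid: $52000.
Bidder Y's bid $55900 is the highest overall, so Bidder Y wins and pays the second-highest bid, $52000.
Payoff = value − price = $15800 − $52000 = -$36200.
Overbidding won the item at a price above value — truthful bidding would have avoided this loss.

Payoff = -$36200.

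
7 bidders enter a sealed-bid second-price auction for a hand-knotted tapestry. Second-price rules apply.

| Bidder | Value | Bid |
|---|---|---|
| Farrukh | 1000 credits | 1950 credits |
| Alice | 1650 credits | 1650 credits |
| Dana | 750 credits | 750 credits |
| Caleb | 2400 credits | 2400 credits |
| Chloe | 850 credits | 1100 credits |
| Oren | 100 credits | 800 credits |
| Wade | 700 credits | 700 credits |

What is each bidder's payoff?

Ordered from highest: Caleb 2400 credits > Farrukh 1950 credits > Alice 1650 credits > Chloe 1100 credits > Oren 800 credits > Dana 750 credits > Wade 700 credits.
Caleb has the top bid and wins; the price is the second-highest bid, 1950 credits.
Caleb's payoff = 2400 credits − 1950 credits = 450 credits. All other bidders lose, so their payoff is 0.

Payoffs: Farrukh 0 credits, Alice 0 credits, Dana 0 credits, Caleb 450 credits, Chloe 0 credits, Oren 0 credits, Wade 0 credits.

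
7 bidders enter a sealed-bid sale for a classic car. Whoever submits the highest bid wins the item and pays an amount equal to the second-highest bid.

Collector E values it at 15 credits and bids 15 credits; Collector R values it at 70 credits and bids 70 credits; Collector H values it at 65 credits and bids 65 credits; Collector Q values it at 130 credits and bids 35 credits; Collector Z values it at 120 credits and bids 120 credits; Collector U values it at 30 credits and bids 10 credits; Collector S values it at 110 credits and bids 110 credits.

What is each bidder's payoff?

Collector E 0 credits, Collector R 0 credits, Collector H 0 credits, Collector Q 0 credits, Collector Z 10 credits, Collector U 0 credits, Collector S 0 credits.

Ordered from highest: Collector Z 120 credits > Collector S 110 credits > Collector R 70 credits > Collector H 65 credits > Collector Q 35 credits > Collector E 15 credits > Collector U 10 credits.
Collector Z has the top bid and wins; the price is the second-highest bid, 110 credits.
Collector Z's payoff = 120 credits − 110 credits = 10 credits. All other bidders lose, so their payoff is 0.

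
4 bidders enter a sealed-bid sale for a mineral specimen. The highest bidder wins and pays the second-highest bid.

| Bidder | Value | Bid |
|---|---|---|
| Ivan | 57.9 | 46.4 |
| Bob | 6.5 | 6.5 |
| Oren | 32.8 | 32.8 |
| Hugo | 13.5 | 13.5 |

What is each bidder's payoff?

Ordered from highest: Ivan 46.4; Oren 32.8; Hugo 13.5; Bob 6.5.
Ivan has the top bid and wins; the price is the second-highest bid, 32.8.
Ivan's payoff = 57.9 − 32.8 = 25.1. All other bidders lose, so their payoff is 0.

Payoffs: Ivan 25.1, Bob 0.0, Oren 0.0, Hugo 0.0.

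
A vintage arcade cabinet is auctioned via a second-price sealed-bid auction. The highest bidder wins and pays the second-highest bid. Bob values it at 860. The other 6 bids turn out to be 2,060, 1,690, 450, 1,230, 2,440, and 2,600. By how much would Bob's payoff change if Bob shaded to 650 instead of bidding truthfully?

0

The highest competing bid is 2,600.
Bidding truthfully at 860: the top bid is 2,600 (a rival), so Bob loses. Payoff = 0.
Bidding 650: the top bid is 2,600 (a rival), so Bob loses. Payoff = 0.
Change = 0 − 0 = 0.
The bid only affects whether you win, not the price — here both bids land on the same side of the top rival bid, so the deviation is payoff-neutral.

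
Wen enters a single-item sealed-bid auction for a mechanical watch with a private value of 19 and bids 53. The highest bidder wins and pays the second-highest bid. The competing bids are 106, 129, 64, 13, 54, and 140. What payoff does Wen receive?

0

Highest competing bid: 140.
Wen's bid 53 is not the highest, so Wen loses, pays nothing, and earns zero payoff.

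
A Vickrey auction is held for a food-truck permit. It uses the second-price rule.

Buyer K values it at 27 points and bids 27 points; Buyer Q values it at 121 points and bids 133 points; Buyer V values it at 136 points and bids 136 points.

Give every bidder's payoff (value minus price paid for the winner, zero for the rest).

Bids in descending order: Buyer V 136 points; Buyer Q 133 points; Buyer K 27 points.
Buyer V has the top bid and wins; the price is the second-highest bid, 133 points.
Buyer V's payoff = 136 points − 133 points = 3 points. All other bidders lose, so their payoff is 0.

Payoffs: Buyer K 0 points, Buyer Q 0 points, Buyer V 3 points.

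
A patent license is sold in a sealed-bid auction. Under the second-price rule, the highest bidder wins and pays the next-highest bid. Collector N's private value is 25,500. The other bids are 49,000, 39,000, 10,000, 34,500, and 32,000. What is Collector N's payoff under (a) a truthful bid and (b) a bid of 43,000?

(a) 0  (b) 0

The highest competing bid is 49,000.
Bidding truthfully at 25,500: the top bid is 49,000 (a rival), so Collector N loses. Payoff = 0.
Bidding 43,000: the top bid is 49,000 (a rival), so Collector N loses. Payoff = 0.
The bid only affects whether you win, not the price — here both bids land on the same side of the top rival bid, so the deviation is payoff-neutral.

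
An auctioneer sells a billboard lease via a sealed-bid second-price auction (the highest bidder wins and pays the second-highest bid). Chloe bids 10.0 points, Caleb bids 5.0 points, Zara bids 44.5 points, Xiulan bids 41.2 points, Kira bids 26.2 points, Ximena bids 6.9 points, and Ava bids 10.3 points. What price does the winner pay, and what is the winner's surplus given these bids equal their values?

Ordered from highest: Zara 44.5 points > Xiulan 41.2 points > Kira 26.2 points > Ava 10.3 points > Chloe 10.0 points > Ximena 6.9 points > Caleb 5.0 points.
Zara is the highest bidder, so Zara wins.
Under the second-price rule, the price is the second-highest bid: 41.2 points.
Surplus = 44.5 points − 41.2 points = 3.3 points.

The winner pays 41.2 points for a surplus of 3.3 points.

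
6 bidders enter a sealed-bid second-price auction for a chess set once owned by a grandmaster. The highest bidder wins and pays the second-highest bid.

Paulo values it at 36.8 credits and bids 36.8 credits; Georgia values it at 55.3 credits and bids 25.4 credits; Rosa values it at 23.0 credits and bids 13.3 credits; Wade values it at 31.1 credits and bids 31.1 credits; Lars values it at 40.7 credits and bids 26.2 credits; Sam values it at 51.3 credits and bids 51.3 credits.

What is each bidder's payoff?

Ordered from highest: Sam 51.3 credits > Paulo 36.8 credits > Wade 31.1 credits > Lars 26.2 credits > Georgia 25.4 credits > Rosa 13.3 credits.
Sam has the top bid and wins; the price is the second-highest bid, 36.8 credits.
Sam's payoff = 51.3 credits − 36.8 credits = 14.5 credits. All other bidders lose, so their payoff is 0.

Paulo 0.0 credits, Georgia 0.0 credits, Rosa 0.0 credits, Wade 0.0 credits, Lars 0.0 credits, Sam 14.5 credits.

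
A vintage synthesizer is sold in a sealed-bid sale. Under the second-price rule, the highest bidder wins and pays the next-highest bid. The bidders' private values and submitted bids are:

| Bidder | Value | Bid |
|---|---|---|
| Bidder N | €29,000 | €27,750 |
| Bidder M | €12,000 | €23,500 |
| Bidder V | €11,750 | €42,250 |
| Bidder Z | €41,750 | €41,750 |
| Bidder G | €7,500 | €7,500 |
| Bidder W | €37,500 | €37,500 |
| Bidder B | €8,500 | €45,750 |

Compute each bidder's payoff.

Bidder N €0, Bidder M €0, Bidder V €0, Bidder Z €0, Bidder G €0, Bidder W €0, Bidder B -€33,750.

Ranking the bids: Bidder B €45,750 > Bidder V €42,250 > Bidder Z €41,750 > Bidder W €37,500 > Bidder N €27,750 > Bidder M €23,500 > Bidder G €7,500.
Bidder B has the top bid and wins; the price is the second-highest bid, €42,250.
Bidder B's payoff = €8,500 − €42,250 = -€33,750. All other bidders lose, so their payoff is 0.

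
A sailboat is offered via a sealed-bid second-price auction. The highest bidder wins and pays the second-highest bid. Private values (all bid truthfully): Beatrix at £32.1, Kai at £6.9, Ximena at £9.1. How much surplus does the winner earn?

Ranking the bids: Beatrix £32.1, then Ximena £9.1, then Kai £6.9.
Beatrix wins with the top bid and pays the second-highest, £9.1.
Surplus = £32.1 − £9.1 = £23.0.

£23.0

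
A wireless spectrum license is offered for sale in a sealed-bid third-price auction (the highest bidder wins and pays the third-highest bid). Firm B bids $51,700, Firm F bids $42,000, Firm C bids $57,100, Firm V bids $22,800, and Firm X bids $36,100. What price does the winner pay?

Ordered from highest: Firm C $57,100 > Firm B $51,700 > Firm F $42,000 > Firm X $36,100 > Firm V $22,800.
Firm C is the highest bidder, so Firm C wins.
Under the third-price rule, the price is the third-highest bid: $42,000.

$42,000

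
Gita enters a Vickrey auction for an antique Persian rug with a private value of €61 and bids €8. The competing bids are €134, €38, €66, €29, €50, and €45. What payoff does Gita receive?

Highest competing bid: €134.
Gita's bid €8 is not the highest, so Gita loses, pays nothing, and earns zero payoff.

Gita's payoff: €0.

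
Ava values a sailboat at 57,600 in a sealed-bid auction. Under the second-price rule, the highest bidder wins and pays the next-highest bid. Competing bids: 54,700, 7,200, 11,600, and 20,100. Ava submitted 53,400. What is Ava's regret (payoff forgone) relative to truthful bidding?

The highest competing bid is 54,700.
Bidding truthfully at 57,600: Ava has the top bid, wins, and pays the second-highest bid 54,700. Payoff = 57,600 − 54,700 = 2,900.
Bidding 53,400: the top bid is 54,700 (a rival), so Ava loses. Payoff = 0.
Regret = truthful payoff − actual payoff = 2,900 − 0 = 2,900.

Regret: 2,900.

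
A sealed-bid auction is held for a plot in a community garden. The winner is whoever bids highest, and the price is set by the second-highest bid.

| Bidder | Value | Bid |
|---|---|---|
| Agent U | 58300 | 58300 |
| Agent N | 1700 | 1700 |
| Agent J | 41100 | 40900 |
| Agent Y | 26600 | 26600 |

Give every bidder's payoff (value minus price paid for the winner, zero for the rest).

Ordered from highest: Agent U 58300 > Agent J 40900 > Agent Y 26600 > Agent N 1700.
Agent U has the top bid and wins; the price is the second-highest bid, 40900.
Agent U's payoff = 58300 − 40900 = 17400. All other bidders lose, so their payoff is 0.

Agent U 17400, Agent N 0, Agent J 0, Agent Y 0.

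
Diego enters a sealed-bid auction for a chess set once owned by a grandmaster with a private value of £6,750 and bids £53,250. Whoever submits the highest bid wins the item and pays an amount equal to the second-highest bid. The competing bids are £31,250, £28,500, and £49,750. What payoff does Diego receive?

Highest competing bid: £49,750.
Diego's bid £53,250 is the highest overall, so Diego wins and pays the second-highest bid, £49,750.
Payoff = value − price = £6,750 − £49,750 = -£43,000.

Payoff = -£43,000.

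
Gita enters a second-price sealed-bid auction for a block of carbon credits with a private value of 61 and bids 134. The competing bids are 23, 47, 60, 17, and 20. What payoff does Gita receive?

Highest competing bid: 60.
Gita's bid 134 is the highest overall, so Gita wins and pays the second-highest bid, 60.
Payoff = value − price = 61 − 60 = 1.

Payoff = 1.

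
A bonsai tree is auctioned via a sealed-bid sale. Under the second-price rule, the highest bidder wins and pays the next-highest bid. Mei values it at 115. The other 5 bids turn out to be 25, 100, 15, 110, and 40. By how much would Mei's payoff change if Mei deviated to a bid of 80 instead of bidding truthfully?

The highest competing bid is 110.
Bidding truthfully at 115: Mei has the top bid, wins, and pays the second-highest bid 110. Payoff = 115 − 110 = 5.
Bidding 80: the top bid is 110 (a rival), so Mei loses. Payoff = 0.
Change = 0 − 5 = -5.
Deviating from a truthful bid can only lose payoff in a second-price auction — never gain.

Change in payoff: -5.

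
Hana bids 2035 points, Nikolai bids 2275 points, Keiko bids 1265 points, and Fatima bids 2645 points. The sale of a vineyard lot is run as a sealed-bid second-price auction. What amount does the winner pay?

Price paid: 2275 points.

Ranking the bids: Fatima 2645 points; Nikolai 2275 points; Hana 2035 points; Keiko 1265 points.
Fatima has the highest bid, so Fatima wins.
The second-highest bid is 2275 points, so that is what Fatima pays.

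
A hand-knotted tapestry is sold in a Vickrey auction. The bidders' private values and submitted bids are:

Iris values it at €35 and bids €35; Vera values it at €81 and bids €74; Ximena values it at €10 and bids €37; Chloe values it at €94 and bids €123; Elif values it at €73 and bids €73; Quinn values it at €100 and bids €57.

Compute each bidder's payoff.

Bids in descending order: Chloe €123 > Vera €74 > Elif €73 > Quinn €57 > Ximena €37 > Iris €35.
Chloe has the top bid and wins; the price is the second-highest bid, €74.
Chloe's payoff = €94 − €74 = €20. All other bidders lose, so their payoff is 0.

Iris €0, Vera €0, Ximena €0, Chloe €20, Elif €0, Quinn €0.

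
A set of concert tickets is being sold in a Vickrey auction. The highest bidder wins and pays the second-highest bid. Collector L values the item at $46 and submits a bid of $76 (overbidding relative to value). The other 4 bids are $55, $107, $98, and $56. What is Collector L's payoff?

Highest competing bid: $107.
Collector L's bid $76 is not the highest, so Collector L loses, pays nothing, and earns zero payoff.

Collector L's payoff: $0.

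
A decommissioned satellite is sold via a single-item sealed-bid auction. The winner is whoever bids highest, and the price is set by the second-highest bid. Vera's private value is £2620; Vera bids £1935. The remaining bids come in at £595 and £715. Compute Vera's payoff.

Highest competing bid: £715.
Vera's bid £1935 is the highest overall, so Vera wins and pays the second-highest bid, £715.
Payoff = value − price = £2620 − £715 = £1905.

Payoff = £1905.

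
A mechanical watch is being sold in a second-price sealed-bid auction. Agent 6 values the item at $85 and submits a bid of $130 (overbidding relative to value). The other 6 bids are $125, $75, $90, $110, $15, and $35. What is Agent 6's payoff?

-$40

Highest competing bid: $125.
Agent 6's bid $130 is the highest overall, so Agent 6 wins and pays the second-highest bid, $125.
Payoff = value − price = $85 − $125 = -$40.
Overbidding won the item at a price above value — truthful bidding would have avoided this loss.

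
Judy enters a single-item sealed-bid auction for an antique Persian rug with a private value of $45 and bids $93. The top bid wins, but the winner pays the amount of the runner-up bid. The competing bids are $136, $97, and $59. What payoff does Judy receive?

Highest competing bid: $136.
Judy's bid $93 is not the highest, so Judy loses, pays nothing, and earns zero payoff.

Payoff = $0.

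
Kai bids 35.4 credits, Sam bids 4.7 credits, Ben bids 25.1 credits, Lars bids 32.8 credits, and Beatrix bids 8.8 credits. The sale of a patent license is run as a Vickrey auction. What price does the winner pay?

Price paid: 32.8 credits.

Bids in descending order: Kai 35.4 credits, then Lars 32.8 credits, then Ben 25.1 credits, then Beatrix 8.8 credits, then Sam 4.7 credits.
Kai has the highest bid, so Kai wins.
The second-highest bid is 32.8 credits, so that is what Kai pays.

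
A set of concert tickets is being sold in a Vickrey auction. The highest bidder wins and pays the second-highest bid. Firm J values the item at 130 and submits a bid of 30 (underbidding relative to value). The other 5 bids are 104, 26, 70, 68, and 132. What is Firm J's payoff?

Payoff = 0.

Highest competing bid: 132.
Firm J's bid 30 is not the highest, so Firm J loses, pays nothing, and earns zero payoff.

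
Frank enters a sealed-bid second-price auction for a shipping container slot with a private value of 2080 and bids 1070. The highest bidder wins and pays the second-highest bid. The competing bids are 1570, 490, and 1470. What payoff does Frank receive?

0

Highest competing bid: 1570.
Frank's bid 1070 is not the highest, so Frank loses, pays nothing, and earns zero payoff.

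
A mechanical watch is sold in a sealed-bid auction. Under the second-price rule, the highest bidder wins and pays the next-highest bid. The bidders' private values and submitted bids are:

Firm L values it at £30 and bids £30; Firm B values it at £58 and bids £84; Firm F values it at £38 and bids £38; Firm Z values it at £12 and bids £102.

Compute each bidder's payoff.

Firm L £0, Firm B £0, Firm F £0, Firm Z -£72.

Ordered from highest: Firm Z £102; Firm B £84; Firm F £38; Firm L £30.
Firm Z has the top bid and wins; the price is the second-highest bid, £84.
Firm Z's payoff = £12 − £84 = -£72. All other bidders lose, so their payoff is 0.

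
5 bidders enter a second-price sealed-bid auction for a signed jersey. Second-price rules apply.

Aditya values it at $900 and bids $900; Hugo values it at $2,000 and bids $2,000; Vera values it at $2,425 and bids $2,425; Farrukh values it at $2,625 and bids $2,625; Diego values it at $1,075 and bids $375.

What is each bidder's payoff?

Sorted high to low: Farrukh $2,625; Vera $2,425; Hugo $2,000; Aditya $900; Diego $375.
Farrukh has the top bid and wins; the price is the second-highest bid, $2,425.
Farrukh's payoff = $2,625 − $2,425 = $200. All other bidders lose, so their payoff is 0.

Aditya $0, Hugo $0, Vera $0, Farrukh $200, Diego $0.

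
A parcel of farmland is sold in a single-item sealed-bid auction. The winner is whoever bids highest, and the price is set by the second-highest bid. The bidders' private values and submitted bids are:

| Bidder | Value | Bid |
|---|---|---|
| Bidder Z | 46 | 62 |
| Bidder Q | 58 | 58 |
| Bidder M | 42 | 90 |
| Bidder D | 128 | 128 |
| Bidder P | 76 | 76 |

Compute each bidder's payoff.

Payoffs: Bidder Z 0, Bidder Q 0, Bidder M 0, Bidder D 38, Bidder P 0.

Sorted high to low: Bidder D 128 > Bidder M 90 > Bidder P 76 > Bidder Z 62 > Bidder Q 58.
Bidder D has the top bid and wins; the price is the second-highest bid, 90.
Bidder D's payoff = 128 − 90 = 38. All other bidders lose, so their payoff is 0.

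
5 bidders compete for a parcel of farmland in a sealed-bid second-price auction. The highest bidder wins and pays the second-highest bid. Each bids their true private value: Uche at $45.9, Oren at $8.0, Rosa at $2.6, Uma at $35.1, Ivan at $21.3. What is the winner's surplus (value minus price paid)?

Surplus = $10.8.

Ranking the bids: Uche $45.9; Uma $35.1; Ivan $21.3; Oren $8.0; Rosa $2.6.
Uche wins with the top bid and pays the second-highest, $35.1.
Surplus = $45.9 − $35.1 = $10.8.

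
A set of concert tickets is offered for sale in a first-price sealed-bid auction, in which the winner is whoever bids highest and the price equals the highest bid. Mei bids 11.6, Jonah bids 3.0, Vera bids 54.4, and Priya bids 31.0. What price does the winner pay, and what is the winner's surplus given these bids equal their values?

Price 54.4; surplus 0.0.

Ranking the bids: Vera 54.4, then Priya 31.0, then Mei 11.6, then Jonah 3.0.
Vera is the highest bidder, so Vera wins.
Under the first-price rule, the price is the highest bid: 54.4.
Surplus = 54.4 − 54.4 = 0.0.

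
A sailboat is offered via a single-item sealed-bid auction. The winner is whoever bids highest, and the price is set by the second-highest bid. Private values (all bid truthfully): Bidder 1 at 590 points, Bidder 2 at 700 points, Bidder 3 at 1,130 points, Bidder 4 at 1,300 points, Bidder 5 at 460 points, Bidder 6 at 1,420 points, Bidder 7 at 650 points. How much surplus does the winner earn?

Bids in descending order: Bidder 6 1,420 points > Bidder 4 1,300 points > Bidder 3 1,130 points > Bidder 2 700 points > Bidder 7 650 points > Bidder 1 590 points > Bidder 5 460 points.
Bidder 6 wins with the top bid and pays the second-highest, 1,300 points.
Surplus = 1,420 points − 1,300 points = 120 points.

Winner's surplus: 120 points.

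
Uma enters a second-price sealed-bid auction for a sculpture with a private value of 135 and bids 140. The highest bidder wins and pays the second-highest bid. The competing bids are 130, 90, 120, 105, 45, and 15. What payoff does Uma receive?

Payoff = 5.

Highest competing bid: 130.
Uma's bid 140 is the highest overall, so Uma wins and pays the second-highest bid, 130.
Payoff = value − price = 135 − 130 = 5.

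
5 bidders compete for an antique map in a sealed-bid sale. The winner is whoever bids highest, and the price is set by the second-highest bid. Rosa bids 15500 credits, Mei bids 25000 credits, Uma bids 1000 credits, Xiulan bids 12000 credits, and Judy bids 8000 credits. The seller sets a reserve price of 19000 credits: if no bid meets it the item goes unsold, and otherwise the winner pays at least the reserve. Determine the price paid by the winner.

19000 credits

Bids in descending order: Mei 25000 credits > Rosa 15500 credits > Xiulan 12000 credits > Judy 8000 credits > Uma 1000 credits.
Mei has the highest bid, so Mei wins.
The second-highest bid is 15500 credits, but the reserve 19000 credits is higher, so the price is the reserve.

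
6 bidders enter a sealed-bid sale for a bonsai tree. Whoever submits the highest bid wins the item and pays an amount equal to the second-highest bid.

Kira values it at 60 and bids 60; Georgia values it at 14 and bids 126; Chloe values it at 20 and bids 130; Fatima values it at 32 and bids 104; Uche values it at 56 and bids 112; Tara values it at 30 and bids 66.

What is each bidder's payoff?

Bids in descending order: Chloe 130, then Georgia 126, then Uche 112, then Fatima 104, then Tara 66, then Kira 60.
Chloe has the top bid and wins; the price is the second-highest bid, 126.
Chloe's payoff = 20 − 126 = -106. All other bidders lose, so their payoff is 0.

Kira 0, Georgia 0, Chloe -106, Fatima 0, Uche 0, Tara 0.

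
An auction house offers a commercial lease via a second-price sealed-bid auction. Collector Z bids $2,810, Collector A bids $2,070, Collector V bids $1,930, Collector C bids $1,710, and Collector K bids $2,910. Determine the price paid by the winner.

Ranking the bids: Collector K $2,910; Collector Z $2,810; Collector A $2,070; Collector V $1,930; Collector C $1,710.
Collector K has the highest bid, so Collector K wins.
The second-highest bid is $2,810, so that is what Collector K pays.

$2,810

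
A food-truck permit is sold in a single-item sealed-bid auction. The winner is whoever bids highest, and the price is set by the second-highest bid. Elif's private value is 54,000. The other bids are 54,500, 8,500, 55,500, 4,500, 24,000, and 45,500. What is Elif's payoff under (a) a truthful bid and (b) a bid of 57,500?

(a) 0  (b) -1,500

The highest competing bid is 55,500.
Bidding truthfully at 54,000: the top bid is 55,500 (a rival), so Elif loses. Payoff = 0.
Bidding 57,500: Elif has the top bid, wins, and pays the second-highest bid 55,500. Payoff = 54,000 − 55,500 = -1,500.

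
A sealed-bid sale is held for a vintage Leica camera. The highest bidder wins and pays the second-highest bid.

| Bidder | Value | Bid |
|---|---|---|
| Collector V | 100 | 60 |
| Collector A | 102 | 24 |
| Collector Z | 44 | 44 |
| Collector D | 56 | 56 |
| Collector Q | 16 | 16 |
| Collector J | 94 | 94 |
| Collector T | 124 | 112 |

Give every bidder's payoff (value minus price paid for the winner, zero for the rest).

Bids in descending order: Collector T 112, then Collector J 94, then Collector V 60, then Collector D 56, then Collector Z 44, then Collector A 24, then Collector Q 16.
Collector T has the top bid and wins; the price is the second-highest bid, 94.
Collector T's payoff = 124 − 94 = 30. All other bidders lose, so their payoff is 0.

Payoffs: Collector V 0, Collector A 0, Collector Z 0, Collector D 0, Collector Q 0, Collector J 0, Collector T 30.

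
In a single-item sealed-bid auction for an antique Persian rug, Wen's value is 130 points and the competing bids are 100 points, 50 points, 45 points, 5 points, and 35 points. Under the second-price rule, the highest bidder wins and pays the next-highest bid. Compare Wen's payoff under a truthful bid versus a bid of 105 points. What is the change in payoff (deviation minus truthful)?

Change in payoff: 0 points.

The highest competing bid is 100 points.
Bidding truthfully at 130 points: Wen has the top bid, wins, and pays the second-highest bid 100 points. Payoff = 130 points − 100 points = 30 points.
Bidding 105 points: Wen has the top bid, wins, and pays the second-highest bid 100 points. Payoff = 130 points − 100 points = 30 points.
Change = 30 points − 30 points = 0 points.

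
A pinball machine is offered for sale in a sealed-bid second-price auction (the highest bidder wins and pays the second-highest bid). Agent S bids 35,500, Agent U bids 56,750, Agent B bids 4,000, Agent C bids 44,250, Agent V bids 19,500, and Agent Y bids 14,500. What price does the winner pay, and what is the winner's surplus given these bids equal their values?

The winner pays 44,250 for a surplus of 12,500.

Ranking the bids: Agent U 56,750, then Agent C 44,250, then Agent S 35,500, then Agent V 19,500, then Agent Y 14,500, then Agent B 4,000.
Agent U is the highest bidder, so Agent U wins.
Under the second-price rule, the price is the second-highest bid: 44,250.
Surplus = 56,750 − 44,250 = 12,500.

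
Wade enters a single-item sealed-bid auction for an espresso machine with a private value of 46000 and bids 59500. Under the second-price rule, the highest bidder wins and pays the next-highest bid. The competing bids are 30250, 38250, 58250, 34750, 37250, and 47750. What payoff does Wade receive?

Highest competing bid: 58250.
Wade's bid 59500 is the highest overall, so Wade wins and pays the second-highest bid, 58250.
Payoff = value − price = 46000 − 58250 = -12250.

Payoff = -12250.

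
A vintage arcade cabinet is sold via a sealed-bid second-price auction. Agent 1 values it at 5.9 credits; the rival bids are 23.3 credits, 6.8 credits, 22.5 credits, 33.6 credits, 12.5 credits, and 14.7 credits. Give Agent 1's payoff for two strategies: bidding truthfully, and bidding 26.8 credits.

The highest competing bid is 33.6 credits.
Bidding truthfully at 5.9 credits: the top bid is 33.6 credits (a rival), so Agent 1 loses. Payoff = 0.0 credits.
Bidding 26.8 credits: the top bid is 33.6 credits (a rival), so Agent 1 loses. Payoff = 0.0 credits.
The bid only affects whether you win, not the price — here both bids land on the same side of the top rival bid, so the deviation is payoff-neutral.

(a) 0.0 credits  (b) 0.0 credits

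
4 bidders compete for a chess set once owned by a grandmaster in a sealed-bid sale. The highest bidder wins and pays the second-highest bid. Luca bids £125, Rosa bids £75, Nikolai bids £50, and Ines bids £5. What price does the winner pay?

The winner pays £75.

Ordered from highest: Luca £125, then Rosa £75, then Nikolai £50, then Ines £5.
Luca has the highest bid, so Luca wins.
The second-highest bid is £75, so that is what Luca pays.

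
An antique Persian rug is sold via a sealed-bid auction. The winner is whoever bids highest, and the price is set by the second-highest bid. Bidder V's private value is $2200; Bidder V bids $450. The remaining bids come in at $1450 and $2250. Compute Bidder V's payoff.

Highest competing bid: $2250.
Bidder V's bid $450 is not the highest, so Bidder V loses, pays nothing, and earns zero payoff.

$0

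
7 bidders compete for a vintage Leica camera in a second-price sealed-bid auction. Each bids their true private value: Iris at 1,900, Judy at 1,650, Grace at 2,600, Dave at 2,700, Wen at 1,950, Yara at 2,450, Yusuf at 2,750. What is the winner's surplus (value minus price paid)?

Surplus = 50.

Ordered from highest: Yusuf 2,750; Dave 2,700; Grace 2,600; Yara 2,450; Wen 1,950; Iris 1,900; Judy 1,650.
Yusuf wins with the top bid and pays the second-highest, 2,700.
Surplus = 2,750 − 2,700 = 50.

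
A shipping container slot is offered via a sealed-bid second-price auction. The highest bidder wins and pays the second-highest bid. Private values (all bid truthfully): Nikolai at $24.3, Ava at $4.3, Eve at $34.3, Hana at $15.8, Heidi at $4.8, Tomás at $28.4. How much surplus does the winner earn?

$5.9

Sorted high to low: Eve $34.3, then Tomás $28.4, then Nikolai $24.3, then Hana $15.8, then Heidi $4.8, then Ava $4.3.
Eve wins with the top bid and pays the second-highest, $28.4.
Surplus = $34.3 − $28.4 = $5.9.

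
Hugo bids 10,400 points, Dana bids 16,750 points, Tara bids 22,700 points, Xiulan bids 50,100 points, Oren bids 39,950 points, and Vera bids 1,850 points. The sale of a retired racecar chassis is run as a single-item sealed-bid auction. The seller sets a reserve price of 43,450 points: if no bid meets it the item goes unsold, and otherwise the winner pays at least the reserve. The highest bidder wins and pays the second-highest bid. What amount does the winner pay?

Price paid: 43,450 points.

Ranking the bids: Xiulan 50,100 points > Oren 39,950 points > Tara 22,700 points > Dana 16,750 points > Hugo 10,400 points > Vera 1,850 points.
Xiulan has the highest bid, so Xiulan wins.
The second-highest bid is 39,950 points, but the reserve 43,450 points is higher, so the price is the reserve.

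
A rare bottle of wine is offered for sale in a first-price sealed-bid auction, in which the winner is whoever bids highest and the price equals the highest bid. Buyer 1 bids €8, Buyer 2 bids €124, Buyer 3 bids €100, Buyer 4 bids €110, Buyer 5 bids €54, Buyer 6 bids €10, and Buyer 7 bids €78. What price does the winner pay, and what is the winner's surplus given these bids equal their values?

The winner pays €124 for a surplus of €0.

Ordered from highest: Buyer 2 €124; Buyer 4 €110; Buyer 3 €100; Buyer 7 €78; Buyer 5 €54; Buyer 6 €10; Buyer 1 €8.
Buyer 2 is the highest bidder, so Buyer 2 wins.
Under the first-price rule, the price is the highest bid: €124.
Surplus = €124 − €124 = €0.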